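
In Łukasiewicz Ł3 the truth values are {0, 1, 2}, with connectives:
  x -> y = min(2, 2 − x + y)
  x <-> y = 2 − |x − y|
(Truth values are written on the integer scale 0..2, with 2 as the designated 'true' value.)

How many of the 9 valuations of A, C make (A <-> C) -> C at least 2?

6

A = 0, C = 0 ↦ 0  <
A = 0, C = 1 ↦ 2  ≥
A = 0, C = 2 ↦ 2  ≥
A = 1, C = 0 ↦ 1  <
A = 1, C = 1 ↦ 1  <
A = 1, C = 2 ↦ 2  ≥
A = 2, C = 0 ↦ 2  ≥
A = 2, C = 1 ↦ 2  ≥
A = 2, C = 2 ↦ 2  ≥
So 6 of the 9 assignments meet the threshold.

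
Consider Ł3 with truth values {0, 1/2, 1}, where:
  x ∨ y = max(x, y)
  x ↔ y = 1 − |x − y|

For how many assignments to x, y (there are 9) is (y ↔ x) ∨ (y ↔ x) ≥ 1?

x = 0, y = 0 ↦ 1  ≥
x = 0, y = 1/2 ↦ 1/2  <
x = 0, y = 1 ↦ 0  <
x = 1/2, y = 0 ↦ 1/2  <
x = 1/2, y = 1/2 ↦ 1  ≥
x = 1/2, y = 1 ↦ 1/2  <
x = 1, y = 0 ↦ 0  <
x = 1, y = 1/2 ↦ 1/2  <
x = 1, y = 1 ↦ 1  ≥
So 3 of the 9 assignments meet the threshold.

3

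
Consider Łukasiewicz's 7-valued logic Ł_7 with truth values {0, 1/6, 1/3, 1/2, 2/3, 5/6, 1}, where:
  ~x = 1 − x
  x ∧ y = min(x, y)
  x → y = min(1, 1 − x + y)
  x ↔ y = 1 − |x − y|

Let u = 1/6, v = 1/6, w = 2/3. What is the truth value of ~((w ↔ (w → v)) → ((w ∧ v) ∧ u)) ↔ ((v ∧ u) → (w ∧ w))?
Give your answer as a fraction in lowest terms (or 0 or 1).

2/3

w → v = 2/3 → 1/6 = 1/2
w ↔ (w → v) = 2/3 ↔ 1/2 = 5/6
w ∧ v = 2/3 ∧ 1/6 = 1/6
(w ∧ v) ∧ u = 1/6 ∧ 1/6 = 1/6
(w ↔ (w → v)) → ((w ∧ v) ∧ u) = 5/6 → 1/6 = 1/3
~((w ↔ (w → v)) → ((w ∧ v) ∧ u)) = ~1/3 = 2/3
v ∧ u = 1/6 ∧ 1/6 = 1/6
w ∧ w = 2/3 ∧ 2/3 = 2/3
(v ∧ u) → (w ∧ w) = 1/6 → 2/3 = 1
~((w ↔ (w → v)) → ((w ∧ v) ∧ u)) ↔ ((v ∧ u) → (w ∧ w)) = 2/3 ↔ 1 = 2/3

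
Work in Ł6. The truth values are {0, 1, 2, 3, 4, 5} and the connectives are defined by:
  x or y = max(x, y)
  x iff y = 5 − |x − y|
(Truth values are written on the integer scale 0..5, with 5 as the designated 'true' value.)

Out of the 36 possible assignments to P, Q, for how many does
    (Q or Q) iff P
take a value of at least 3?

24

value 5: 6 assignments (counts)
value 4: 10 assignments (counts)
value 3: 8 assignments (counts)
value 2: 6 assignments
value 1: 4 assignments
value 0: 2 assignments
So 24 of the 36 assignments meet the threshold.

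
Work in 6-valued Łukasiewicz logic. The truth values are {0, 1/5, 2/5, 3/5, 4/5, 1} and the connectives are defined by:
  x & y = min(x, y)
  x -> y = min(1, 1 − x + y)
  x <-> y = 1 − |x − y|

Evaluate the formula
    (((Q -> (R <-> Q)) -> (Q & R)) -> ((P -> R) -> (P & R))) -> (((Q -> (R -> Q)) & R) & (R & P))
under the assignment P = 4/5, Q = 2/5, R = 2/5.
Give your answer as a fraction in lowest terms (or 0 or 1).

R <-> Q = 2/5 <-> 2/5 = 1
Q -> (R <-> Q) = 2/5 -> 1 = 1
Q & R = 2/5 & 2/5 = 2/5
(Q -> (R <-> Q)) -> (Q & R) = 1 -> 2/5 = 2/5
P -> R = 4/5 -> 2/5 = 3/5
P & R = 4/5 & 2/5 = 2/5
(P -> R) -> (P & R) = 3/5 -> 2/5 = 4/5
((Q -> (R <-> Q)) -> (Q & R)) -> ((P -> R) -> (P & R)) = 2/5 -> 4/5 = 1
R -> Q = 2/5 -> 2/5 = 1
Q -> (R -> Q) = 2/5 -> 1 = 1
(Q -> (R -> Q)) & R = 1 & 2/5 = 2/5
R & P = 2/5 & 4/5 = 2/5
((Q -> (R -> Q)) & R) & (R & P) = 2/5 & 2/5 = 2/5
(((Q -> (R <-> Q)) -> (Q & R)) -> ((P -> R) -> (P & R))) -> (((Q -> (R -> Q)) & R) & (R & P)) = 1 -> 2/5 = 2/5

2/5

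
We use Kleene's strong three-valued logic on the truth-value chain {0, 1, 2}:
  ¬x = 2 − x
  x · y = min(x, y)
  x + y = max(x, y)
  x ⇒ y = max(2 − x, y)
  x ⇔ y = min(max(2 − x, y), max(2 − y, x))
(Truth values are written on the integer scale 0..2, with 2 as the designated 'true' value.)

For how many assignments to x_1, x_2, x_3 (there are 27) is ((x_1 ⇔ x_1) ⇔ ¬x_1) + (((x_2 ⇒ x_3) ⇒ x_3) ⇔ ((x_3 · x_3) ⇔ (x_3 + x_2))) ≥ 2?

value 2: 15 assignments (counts)
value 1: 10 assignments
value 0: 2 assignments
So 15 of the 27 assignments meet the threshold.

15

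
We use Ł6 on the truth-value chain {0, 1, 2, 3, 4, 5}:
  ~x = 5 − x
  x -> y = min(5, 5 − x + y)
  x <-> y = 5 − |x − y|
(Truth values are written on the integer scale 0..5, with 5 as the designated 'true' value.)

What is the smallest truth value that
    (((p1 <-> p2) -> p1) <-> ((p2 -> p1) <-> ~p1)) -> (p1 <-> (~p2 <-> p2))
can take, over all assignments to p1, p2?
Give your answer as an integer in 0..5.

2

Take p1 = 0, p2 = 2:
p1 <-> p2 = 0 <-> 2 = 3
(p1 <-> p2) -> p1 = 3 -> 0 = 2
p2 -> p1 = 2 -> 0 = 3
~p1 = ~0 = 5
(p2 -> p1) <-> ~p1 = 3 <-> 5 = 3
((p1 <-> p2) -> p1) <-> ((p2 -> p1) <-> ~p1) = 2 <-> 3 = 4
~p2 = ~2 = 3
~p2 <-> p2 = 3 <-> 2 = 4
p1 <-> (~p2 <-> p2) = 0 <-> 4 = 1
(((p1 <-> p2) -> p1) <-> ((p2 -> p1) <-> ~p1)) -> (p1 <-> (~p2 <-> p2)) = 4 -> 1 = 2
No assignment yields a value below 2, so this is the minimum.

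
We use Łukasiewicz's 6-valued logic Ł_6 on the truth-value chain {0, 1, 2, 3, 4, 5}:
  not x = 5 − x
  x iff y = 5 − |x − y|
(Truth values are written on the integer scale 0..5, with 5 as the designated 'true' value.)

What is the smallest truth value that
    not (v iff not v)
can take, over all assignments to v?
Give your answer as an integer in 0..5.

Take v = 2:
not v = not 2 = 3
v iff not v = 2 iff 3 = 4
not (v iff not v) = not 4 = 1
No assignment yields a value below 1, so this is the minimum.

1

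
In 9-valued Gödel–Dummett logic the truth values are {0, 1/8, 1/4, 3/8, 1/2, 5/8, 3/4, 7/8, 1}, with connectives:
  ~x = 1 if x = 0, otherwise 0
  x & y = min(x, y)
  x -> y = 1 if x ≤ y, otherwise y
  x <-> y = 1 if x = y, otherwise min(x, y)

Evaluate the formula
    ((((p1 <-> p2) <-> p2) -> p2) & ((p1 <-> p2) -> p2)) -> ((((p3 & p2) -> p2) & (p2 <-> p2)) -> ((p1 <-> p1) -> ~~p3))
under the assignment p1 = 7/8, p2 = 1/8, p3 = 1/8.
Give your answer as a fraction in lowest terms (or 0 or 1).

p1 <-> p2 = 7/8 <-> 1/8 = 1/8
(p1 <-> p2) <-> p2 = 1/8 <-> 1/8 = 1
((p1 <-> p2) <-> p2) -> p2 = 1 -> 1/8 = 1/8
p1 <-> p2 = 7/8 <-> 1/8 = 1/8
(p1 <-> p2) -> p2 = 1/8 -> 1/8 = 1
(((p1 <-> p2) <-> p2) -> p2) & ((p1 <-> p2) -> p2) = 1/8 & 1 = 1/8
p3 & p2 = 1/8 & 1/8 = 1/8
(p3 & p2) -> p2 = 1/8 -> 1/8 = 1
p2 <-> p2 = 1/8 <-> 1/8 = 1
((p3 & p2) -> p2) & (p2 <-> p2) = 1 & 1 = 1
p1 <-> p1 = 7/8 <-> 7/8 = 1
~p3 = ~1/8 = 0
~~p3 = ~0 = 1
(p1 <-> p1) -> ~~p3 = 1 -> 1 = 1
(((p3 & p2) -> p2) & (p2 <-> p2)) -> ((p1 <-> p1) -> ~~p3) = 1 -> 1 = 1
((((p1 <-> p2) <-> p2) -> p2) & ((p1 <-> p2) -> p2)) -> ((((p3 & p2) -> p2) & (p2 <-> p2)) -> ((p1 <-> p1) -> ~~p3)) = 1/8 -> 1 = 1

1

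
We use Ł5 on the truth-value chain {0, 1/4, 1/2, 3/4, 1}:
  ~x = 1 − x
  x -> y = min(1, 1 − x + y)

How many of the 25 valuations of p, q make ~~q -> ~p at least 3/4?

19

value 1: 15 assignments (counts)
value 3/4: 4 assignments (counts)
value 1/2: 3 assignments
value 1/4: 2 assignments
value 0: 1 assignment
So 19 of the 25 assignments meet the threshold.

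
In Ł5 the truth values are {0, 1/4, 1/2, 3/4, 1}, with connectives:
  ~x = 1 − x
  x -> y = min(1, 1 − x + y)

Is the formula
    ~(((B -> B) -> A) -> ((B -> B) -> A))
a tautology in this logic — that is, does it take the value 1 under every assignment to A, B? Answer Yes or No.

Counterexample: take A = 0, B = 0.
B -> B = 0 -> 0 = 1
(B -> B) -> A = 1 -> 0 = 0
B -> B = 0 -> 0 = 1
(B -> B) -> A = 1 -> 0 = 0
((B -> B) -> A) -> ((B -> B) -> A) = 0 -> 0 = 1
~(((B -> B) -> A) -> ((B -> B) -> A)) = ~1 = 0
This gives 0 ≠ 1.

No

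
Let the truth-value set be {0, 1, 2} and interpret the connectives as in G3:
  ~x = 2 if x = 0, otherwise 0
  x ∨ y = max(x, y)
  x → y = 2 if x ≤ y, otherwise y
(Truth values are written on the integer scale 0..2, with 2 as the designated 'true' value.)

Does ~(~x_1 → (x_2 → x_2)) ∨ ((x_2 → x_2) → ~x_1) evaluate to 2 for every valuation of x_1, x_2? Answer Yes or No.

No

Counterexample: take x_1 = 1, x_2 = 0.
~x_1 = ~1 = 0
x_2 → x_2 = 0 → 0 = 2
~x_1 → (x_2 → x_2) = 0 → 2 = 2
~(~x_1 → (x_2 → x_2)) = ~2 = 0
(x_2 → x_2) → ~x_1 = 2 → 0 = 0
~(~x_1 → (x_2 → x_2)) ∨ ((x_2 → x_2) → ~x_1) = 0 ∨ 0 = 0
This gives 0 ≠ 2.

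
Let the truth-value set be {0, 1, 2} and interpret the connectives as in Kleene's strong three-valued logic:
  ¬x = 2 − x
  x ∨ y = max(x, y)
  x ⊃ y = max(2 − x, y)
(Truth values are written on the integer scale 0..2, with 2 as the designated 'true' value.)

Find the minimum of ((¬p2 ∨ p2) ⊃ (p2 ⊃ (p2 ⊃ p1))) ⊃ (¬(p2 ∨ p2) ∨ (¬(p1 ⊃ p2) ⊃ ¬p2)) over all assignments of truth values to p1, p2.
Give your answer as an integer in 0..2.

1

Take p1 = 1, p2 = 1:
¬p2 = ¬1 = 1
¬p2 ∨ p2 = 1 ∨ 1 = 1
p2 ⊃ p1 = 1 ⊃ 1 = 1
p2 ⊃ (p2 ⊃ p1) = 1 ⊃ 1 = 1
(¬p2 ∨ p2) ⊃ (p2 ⊃ (p2 ⊃ p1)) = 1 ⊃ 1 = 1
p2 ∨ p2 = 1 ∨ 1 = 1
¬(p2 ∨ p2) = ¬1 = 1
p1 ⊃ p2 = 1 ⊃ 1 = 1
¬(p1 ⊃ p2) = ¬1 = 1
¬p2 = ¬1 = 1
¬(p1 ⊃ p2) ⊃ ¬p2 = 1 ⊃ 1 = 1
¬(p2 ∨ p2) ∨ (¬(p1 ⊃ p2) ⊃ ¬p2) = 1 ∨ 1 = 1
((¬p2 ∨ p2) ⊃ (p2 ⊃ (p2 ⊃ p1))) ⊃ (¬(p2 ∨ p2) ∨ (¬(p1 ⊃ p2) ⊃ ¬p2)) = 1 ⊃ 1 = 1
No assignment yields a value below 1, so this is the minimum.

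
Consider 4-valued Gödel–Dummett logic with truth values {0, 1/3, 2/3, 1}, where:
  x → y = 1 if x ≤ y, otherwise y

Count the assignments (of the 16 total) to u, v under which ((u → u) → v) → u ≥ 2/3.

u = 0, v = 0 ↦ 1  ≥
u = 0, v = 1/3 ↦ 0  <
u = 0, v = 2/3 ↦ 0  <
u = 0, v = 1 ↦ 0  <
u = 1/3, v = 0 ↦ 1  ≥
u = 1/3, v = 1/3 ↦ 1  ≥
u = 1/3, v = 2/3 ↦ 1/3  <
u = 1/3, v = 1 ↦ 1/3  <
u = 2/3, v = 0 ↦ 1  ≥
u = 2/3, v = 1/3 ↦ 1  ≥
u = 2/3, v = 2/3 ↦ 1  ≥
u = 2/3, v = 1 ↦ 2/3  ≥
u = 1, v = 0 ↦ 1  ≥
u = 1, v = 1/3 ↦ 1  ≥
u = 1, v = 2/3 ↦ 1  ≥
u = 1, v = 1 ↦ 1  ≥
So 11 of the 16 assignments meet the threshold.

11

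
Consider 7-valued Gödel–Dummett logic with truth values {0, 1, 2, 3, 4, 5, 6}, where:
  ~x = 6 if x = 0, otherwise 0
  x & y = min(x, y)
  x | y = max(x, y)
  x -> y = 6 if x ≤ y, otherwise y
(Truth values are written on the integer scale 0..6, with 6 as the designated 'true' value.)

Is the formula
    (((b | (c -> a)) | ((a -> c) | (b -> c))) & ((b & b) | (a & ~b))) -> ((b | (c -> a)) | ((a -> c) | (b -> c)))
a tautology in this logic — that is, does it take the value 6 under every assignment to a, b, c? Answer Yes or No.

Yes

At a = 0, b = 5, c = 2, for instance:
c -> a = 2 -> 0 = 0
b | (c -> a) = 5 | 0 = 5
a -> c = 0 -> 2 = 6
b -> c = 5 -> 2 = 2
(a -> c) | (b -> c) = 6 | 2 = 6
(b | (c -> a)) | ((a -> c) | (b -> c)) = 5 | 6 = 6
b & b = 5 & 5 = 5
~b = ~5 = 0
a & ~b = 0 & 0 = 0
(b & b) | (a & ~b) = 5 | 0 = 5
((b | (c -> a)) | ((a -> c) | (b -> c))) & ((b & b) | (a & ~b)) = 6 & 5 = 5
(((b | (c -> a)) | ((a -> c) | (b -> c))) & ((b & b) | (a & ~b))) -> ((b | (c -> a)) | ((a -> c) | (b -> c))) = 5 -> 6 = 6
and checking the remaining 342 assignments likewise gives ≥ 6 in every case.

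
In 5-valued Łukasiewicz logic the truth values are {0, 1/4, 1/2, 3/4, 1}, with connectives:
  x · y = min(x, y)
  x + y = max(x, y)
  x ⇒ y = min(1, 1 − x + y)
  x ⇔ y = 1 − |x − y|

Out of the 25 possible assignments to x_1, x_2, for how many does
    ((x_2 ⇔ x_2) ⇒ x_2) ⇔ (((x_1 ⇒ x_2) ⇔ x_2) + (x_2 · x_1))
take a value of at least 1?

value 1: 15 assignments (counts)
value 3/4: 4 assignments
value 1/2: 3 assignments
value 1/4: 2 assignments
value 0: 1 assignment
So 15 of the 25 assignments meet the threshold.

15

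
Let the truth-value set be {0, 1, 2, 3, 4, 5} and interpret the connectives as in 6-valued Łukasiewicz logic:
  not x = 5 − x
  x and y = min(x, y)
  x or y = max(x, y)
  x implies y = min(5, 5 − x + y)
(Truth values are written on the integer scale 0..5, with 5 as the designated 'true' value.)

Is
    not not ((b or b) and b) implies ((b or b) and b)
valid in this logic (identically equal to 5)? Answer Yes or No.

Yes

b = 0 ↦ 5
b = 1 ↦ 5
b = 2 ↦ 5
b = 3 ↦ 5
b = 4 ↦ 5
b = 5 ↦ 5
Every assignment gives a value ≥ 5.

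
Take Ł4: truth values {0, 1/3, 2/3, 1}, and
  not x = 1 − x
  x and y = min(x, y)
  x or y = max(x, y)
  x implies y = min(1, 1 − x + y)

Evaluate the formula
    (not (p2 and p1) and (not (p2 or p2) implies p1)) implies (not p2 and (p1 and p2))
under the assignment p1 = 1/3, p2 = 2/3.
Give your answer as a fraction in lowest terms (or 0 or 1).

p2 and p1 = 2/3 and 1/3 = 1/3
not (p2 and p1) = not 1/3 = 2/3
p2 or p2 = 2/3 or 2/3 = 2/3
not (p2 or p2) = not 2/3 = 1/3
not (p2 or p2) implies p1 = 1/3 implies 1/3 = 1
not (p2 and p1) and (not (p2 or p2) implies p1) = 2/3 and 1 = 2/3
not p2 = not 2/3 = 1/3
p1 and p2 = 1/3 and 2/3 = 1/3
not p2 and (p1 and p2) = 1/3 and 1/3 = 1/3
(not (p2 and p1) and (not (p2 or p2) implies p1)) implies (not p2 and (p1 and p2)) = 2/3 implies 1/3 = 2/3

2/3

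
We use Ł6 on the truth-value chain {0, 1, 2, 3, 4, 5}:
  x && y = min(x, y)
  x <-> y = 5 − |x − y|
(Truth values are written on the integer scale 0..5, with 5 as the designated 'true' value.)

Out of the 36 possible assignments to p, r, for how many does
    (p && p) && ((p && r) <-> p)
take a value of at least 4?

value 5: 1 assignment (counts)
value 4: 4 assignments (counts)
value 3: 7 assignments
value 2: 9 assignments
value 1: 8 assignments
value 0: 7 assignments
So 5 of the 36 assignments meet the threshold.

5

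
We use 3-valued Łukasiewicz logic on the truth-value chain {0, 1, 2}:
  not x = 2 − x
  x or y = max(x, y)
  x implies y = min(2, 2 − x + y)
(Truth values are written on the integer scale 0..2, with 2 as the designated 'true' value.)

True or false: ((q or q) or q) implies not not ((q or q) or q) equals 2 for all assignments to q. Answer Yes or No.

q = 0 ↦ 2
q = 1 ↦ 2
q = 2 ↦ 2
Every assignment gives a value ≥ 2.

Yes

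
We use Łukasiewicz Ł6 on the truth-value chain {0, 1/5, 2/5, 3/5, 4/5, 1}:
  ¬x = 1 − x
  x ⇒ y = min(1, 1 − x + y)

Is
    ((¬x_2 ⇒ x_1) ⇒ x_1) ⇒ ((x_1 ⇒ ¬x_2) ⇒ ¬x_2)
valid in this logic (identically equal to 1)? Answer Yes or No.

Yes

At x_1 = 2/5, x_2 = 1, for instance:
¬x_2 = ¬1 = 0
¬x_2 ⇒ x_1 = 0 ⇒ 2/5 = 1
(¬x_2 ⇒ x_1) ⇒ x_1 = 1 ⇒ 2/5 = 2/5
x_1 ⇒ ¬x_2 = 2/5 ⇒ 0 = 3/5
(x_1 ⇒ ¬x_2) ⇒ ¬x_2 = 3/5 ⇒ 0 = 2/5
((¬x_2 ⇒ x_1) ⇒ x_1) ⇒ ((x_1 ⇒ ¬x_2) ⇒ ¬x_2) = 2/5 ⇒ 2/5 = 1
and checking the remaining 35 assignments likewise gives ≥ 1 in every case.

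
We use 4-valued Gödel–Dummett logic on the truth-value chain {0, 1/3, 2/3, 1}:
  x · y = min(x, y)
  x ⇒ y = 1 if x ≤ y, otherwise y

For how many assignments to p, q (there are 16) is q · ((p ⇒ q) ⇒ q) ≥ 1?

p = 0, q = 0 ↦ 0  <
p = 0, q = 1/3 ↦ 1/3  <
p = 0, q = 2/3 ↦ 2/3  <
p = 0, q = 1 ↦ 1  ≥
p = 1/3, q = 0 ↦ 0  <
p = 1/3, q = 1/3 ↦ 1/3  <
p = 1/3, q = 2/3 ↦ 2/3  <
p = 1/3, q = 1 ↦ 1  ≥
p = 2/3, q = 0 ↦ 0  <
p = 2/3, q = 1/3 ↦ 1/3  <
p = 2/3, q = 2/3 ↦ 2/3  <
p = 2/3, q = 1 ↦ 1  ≥
p = 1, q = 0 ↦ 0  <
p = 1, q = 1/3 ↦ 1/3  <
p = 1, q = 2/3 ↦ 2/3  <
p = 1, q = 1 ↦ 1  ≥
So 4 of the 16 assignments meet the threshold.

4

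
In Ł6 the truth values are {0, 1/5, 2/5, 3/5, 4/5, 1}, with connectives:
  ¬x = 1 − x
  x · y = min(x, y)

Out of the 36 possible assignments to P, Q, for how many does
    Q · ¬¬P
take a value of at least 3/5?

value 1: 1 assignment (counts)
value 4/5: 3 assignments (counts)
value 3/5: 5 assignments (counts)
value 2/5: 7 assignments
value 1/5: 9 assignments
value 0: 11 assignments
So 9 of the 36 assignments meet the threshold.

9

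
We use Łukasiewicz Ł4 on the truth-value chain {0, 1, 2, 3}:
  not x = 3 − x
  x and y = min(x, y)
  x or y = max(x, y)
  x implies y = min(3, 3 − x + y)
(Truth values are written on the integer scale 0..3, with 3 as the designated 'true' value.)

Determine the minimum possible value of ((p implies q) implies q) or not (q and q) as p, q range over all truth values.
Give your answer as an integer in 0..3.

Take p = 0, q = 1:
p implies q = 0 implies 1 = 3
(p implies q) implies q = 3 implies 1 = 1
q and q = 1 and 1 = 1
not (q and q) = not 1 = 2
((p implies q) implies q) or not (q and q) = 1 or 2 = 2
No assignment yields a value below 2, so this is the minimum.

2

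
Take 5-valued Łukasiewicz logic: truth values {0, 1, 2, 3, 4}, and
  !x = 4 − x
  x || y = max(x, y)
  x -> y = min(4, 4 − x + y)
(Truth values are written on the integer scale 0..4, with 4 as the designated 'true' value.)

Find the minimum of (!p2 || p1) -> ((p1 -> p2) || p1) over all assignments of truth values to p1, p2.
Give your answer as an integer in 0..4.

Take p1 = 2, p2 = 0:
!p2 = !0 = 4
!p2 || p1 = 4 || 2 = 4
p1 -> p2 = 2 -> 0 = 2
(p1 -> p2) || p1 = 2 || 2 = 2
(!p2 || p1) -> ((p1 -> p2) || p1) = 4 -> 2 = 2
No assignment yields a value below 2, so this is the minimum.

2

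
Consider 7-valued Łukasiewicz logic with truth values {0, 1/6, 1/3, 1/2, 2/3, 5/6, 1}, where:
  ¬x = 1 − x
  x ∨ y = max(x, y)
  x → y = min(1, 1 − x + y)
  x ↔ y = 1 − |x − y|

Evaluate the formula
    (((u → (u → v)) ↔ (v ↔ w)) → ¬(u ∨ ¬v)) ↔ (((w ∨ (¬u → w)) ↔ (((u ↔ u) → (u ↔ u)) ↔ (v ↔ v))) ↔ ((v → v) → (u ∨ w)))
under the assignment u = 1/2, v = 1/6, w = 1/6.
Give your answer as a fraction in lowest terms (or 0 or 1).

u → v = 1/2 → 1/6 = 2/3
u → (u → v) = 1/2 → 2/3 = 1
v ↔ w = 1/6 ↔ 1/6 = 1
(u → (u → v)) ↔ (v ↔ w) = 1 ↔ 1 = 1
¬v = ¬1/6 = 5/6
u ∨ ¬v = 1/2 ∨ 5/6 = 5/6
¬(u ∨ ¬v) = ¬5/6 = 1/6
((u → (u → v)) ↔ (v ↔ w)) → ¬(u ∨ ¬v) = 1 → 1/6 = 1/6
¬u = ¬1/2 = 1/2
¬u → w = 1/2 → 1/6 = 2/3
w ∨ (¬u → w) = 1/6 ∨ 2/3 = 2/3
u ↔ u = 1/2 ↔ 1/2 = 1
u ↔ u = 1/2 ↔ 1/2 = 1
(u ↔ u) → (u ↔ u) = 1 → 1 = 1
v ↔ v = 1/6 ↔ 1/6 = 1
((u ↔ u) → (u ↔ u)) ↔ (v ↔ v) = 1 ↔ 1 = 1
(w ∨ (¬u → w)) ↔ (((u ↔ u) → (u ↔ u)) ↔ (v ↔ v)) = 2/3 ↔ 1 = 2/3
v → v = 1/6 → 1/6 = 1
u ∨ w = 1/2 ∨ 1/6 = 1/2
(v → v) → (u ∨ w) = 1 → 1/2 = 1/2
((w ∨ (¬u → w)) ↔ (((u ↔ u) → (u ↔ u)) ↔ (v ↔ v))) ↔ ((v → v) → (u ∨ w)) = 2/3 ↔ 1/2 = 5/6
(((u → (u → v)) ↔ (v ↔ w)) → ¬(u ∨ ¬v)) ↔ (((w ∨ (¬u → w)) ↔ (((u ↔ u) → (u ↔ u)) ↔ (v ↔ v))) ↔ ((v → v) → (u ∨ w))) = 1/6 ↔ 5/6 = 1/3

1/3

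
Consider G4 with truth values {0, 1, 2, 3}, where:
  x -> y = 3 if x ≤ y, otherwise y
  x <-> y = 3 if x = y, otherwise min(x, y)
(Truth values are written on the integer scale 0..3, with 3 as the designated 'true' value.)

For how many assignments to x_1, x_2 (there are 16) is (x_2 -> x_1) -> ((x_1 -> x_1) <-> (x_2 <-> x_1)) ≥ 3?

10

x_1 = 0, x_2 = 0 ↦ 3  ≥
x_1 = 0, x_2 = 1 ↦ 3  ≥
x_1 = 0, x_2 = 2 ↦ 3  ≥
x_1 = 0, x_2 = 3 ↦ 3  ≥
x_1 = 1, x_2 = 0 ↦ 0  <
x_1 = 1, x_2 = 1 ↦ 3  ≥
x_1 = 1, x_2 = 2 ↦ 3  ≥
x_1 = 1, x_2 = 3 ↦ 3  ≥
x_1 = 2, x_2 = 0 ↦ 0  <
x_1 = 2, x_2 = 1 ↦ 1  <
x_1 = 2, x_2 = 2 ↦ 3  ≥
x_1 = 2, x_2 = 3 ↦ 3  ≥
x_1 = 3, x_2 = 0 ↦ 0  <
x_1 = 3, x_2 = 1 ↦ 1  <
x_1 = 3, x_2 = 2 ↦ 2  <
x_1 = 3, x_2 = 3 ↦ 3  ≥
So 10 of the 16 assignments meet the threshold.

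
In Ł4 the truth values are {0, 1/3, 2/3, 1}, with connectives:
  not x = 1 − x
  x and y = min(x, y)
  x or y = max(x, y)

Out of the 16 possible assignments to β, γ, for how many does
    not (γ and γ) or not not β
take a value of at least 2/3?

12

β = 0, γ = 0 ↦ 1  ≥
β = 0, γ = 1/3 ↦ 2/3  ≥
β = 0, γ = 2/3 ↦ 1/3  <
β = 0, γ = 1 ↦ 0  <
β = 1/3, γ = 0 ↦ 1  ≥
β = 1/3, γ = 1/3 ↦ 2/3  ≥
β = 1/3, γ = 2/3 ↦ 1/3  <
β = 1/3, γ = 1 ↦ 1/3  <
β = 2/3, γ = 0 ↦ 1  ≥
β = 2/3, γ = 1/3 ↦ 2/3  ≥
β = 2/3, γ = 2/3 ↦ 2/3  ≥
β = 2/3, γ = 1 ↦ 2/3  ≥
β = 1, γ = 0 ↦ 1  ≥
β = 1, γ = 1/3 ↦ 1  ≥
β = 1, γ = 2/3 ↦ 1  ≥
β = 1, γ = 1 ↦ 1  ≥
So 12 of the 16 assignments meet the threshold.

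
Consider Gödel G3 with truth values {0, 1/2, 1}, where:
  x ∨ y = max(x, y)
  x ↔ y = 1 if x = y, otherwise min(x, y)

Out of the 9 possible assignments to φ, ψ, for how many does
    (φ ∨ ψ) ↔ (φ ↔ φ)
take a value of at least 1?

φ = 0, ψ = 0 ↦ 0  <
φ = 0, ψ = 1/2 ↦ 1/2  <
φ = 0, ψ = 1 ↦ 1  ≥
φ = 1/2, ψ = 0 ↦ 1/2  <
φ = 1/2, ψ = 1/2 ↦ 1/2  <
φ = 1/2, ψ = 1 ↦ 1  ≥
φ = 1, ψ = 0 ↦ 1  ≥
φ = 1, ψ = 1/2 ↦ 1  ≥
φ = 1, ψ = 1 ↦ 1  ≥
So 5 of the 9 assignments meet the threshold.

5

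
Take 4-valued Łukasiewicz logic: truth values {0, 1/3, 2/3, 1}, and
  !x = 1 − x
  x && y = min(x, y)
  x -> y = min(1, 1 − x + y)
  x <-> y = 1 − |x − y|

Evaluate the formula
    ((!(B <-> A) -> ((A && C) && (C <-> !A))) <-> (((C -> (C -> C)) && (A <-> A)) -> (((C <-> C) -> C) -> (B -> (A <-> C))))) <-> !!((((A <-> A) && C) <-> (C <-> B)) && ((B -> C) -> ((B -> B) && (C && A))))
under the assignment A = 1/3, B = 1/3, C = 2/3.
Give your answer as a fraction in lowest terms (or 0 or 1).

B <-> A = 1/3 <-> 1/3 = 1
!(B <-> A) = !1 = 0
A && C = 1/3 && 2/3 = 1/3
!A = !1/3 = 2/3
C <-> !A = 2/3 <-> 2/3 = 1
(A && C) && (C <-> !A) = 1/3 && 1 = 1/3
!(B <-> A) -> ((A && C) && (C <-> !A)) = 0 -> 1/3 = 1
C -> C = 2/3 -> 2/3 = 1
C -> (C -> C) = 2/3 -> 1 = 1
A <-> A = 1/3 <-> 1/3 = 1
(C -> (C -> C)) && (A <-> A) = 1 && 1 = 1
C <-> C = 2/3 <-> 2/3 = 1
(C <-> C) -> C = 1 -> 2/3 = 2/3
A <-> C = 1/3 <-> 2/3 = 2/3
B -> (A <-> C) = 1/3 -> 2/3 = 1
((C <-> C) -> C) -> (B -> (A <-> C)) = 2/3 -> 1 = 1
((C -> (C -> C)) && (A <-> A)) -> (((C <-> C) -> C) -> (B -> (A <-> C))) = 1 -> 1 = 1
(!(B <-> A) -> ((A && C) && (C <-> !A))) <-> (((C -> (C -> C)) && (A <-> A)) -> (((C <-> C) -> C) -> (B -> (A <-> C)))) = 1 <-> 1 = 1
A <-> A = 1/3 <-> 1/3 = 1
(A <-> A) && C = 1 && 2/3 = 2/3
C <-> B = 2/3 <-> 1/3 = 2/3
((A <-> A) && C) <-> (C <-> B) = 2/3 <-> 2/3 = 1
B -> C = 1/3 -> 2/3 = 1
B -> B = 1/3 -> 1/3 = 1
C && A = 2/3 && 1/3 = 1/3
(B -> B) && (C && A) = 1 && 1/3 = 1/3
(B -> C) -> ((B -> B) && (C && A)) = 1 -> 1/3 = 1/3
(((A <-> A) && C) <-> (C <-> B)) && ((B -> C) -> ((B -> B) && (C && A))) = 1 && 1/3 = 1/3
!((((A <-> A) && C) <-> (C <-> B)) && ((B -> C) -> ((B -> B) && (C && A)))) = !1/3 = 2/3
!!((((A <-> A) && C) <-> (C <-> B)) && ((B -> C) -> ((B -> B) && (C && A)))) = !2/3 = 1/3
((!(B <-> A) -> ((A && C) && (C <-> !A))) <-> (((C -> (C -> C)) && (A <-> A)) -> (((C <-> C) -> C) -> (B -> (A <-> C))))) <-> !!((((A <-> A) && C) <-> (C <-> B)) && ((B -> C) -> ((B -> B) && (C && A)))) = 1 <-> 1/3 = 1/3

1/3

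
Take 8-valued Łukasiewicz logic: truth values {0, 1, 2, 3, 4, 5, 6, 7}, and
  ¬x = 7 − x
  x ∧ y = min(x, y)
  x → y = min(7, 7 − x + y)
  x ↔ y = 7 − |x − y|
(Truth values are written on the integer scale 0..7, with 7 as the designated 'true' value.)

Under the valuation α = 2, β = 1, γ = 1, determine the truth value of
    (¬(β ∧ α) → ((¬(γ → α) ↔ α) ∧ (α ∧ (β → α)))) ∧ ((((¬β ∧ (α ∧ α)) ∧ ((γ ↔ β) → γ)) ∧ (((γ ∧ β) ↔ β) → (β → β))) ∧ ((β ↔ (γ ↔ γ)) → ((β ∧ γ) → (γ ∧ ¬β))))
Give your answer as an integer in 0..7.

β ∧ α = 1 ∧ 2 = 1
¬(β ∧ α) = ¬1 = 6
γ → α = 1 → 2 = 7
¬(γ → α) = ¬7 = 0
¬(γ → α) ↔ α = 0 ↔ 2 = 5
β → α = 1 → 2 = 7
α ∧ (β → α) = 2 ∧ 7 = 2
(¬(γ → α) ↔ α) ∧ (α ∧ (β → α)) = 5 ∧ 2 = 2
¬(β ∧ α) → ((¬(γ → α) ↔ α) ∧ (α ∧ (β → α))) = 6 → 2 = 3
¬β = ¬1 = 6
α ∧ α = 2 ∧ 2 = 2
¬β ∧ (α ∧ α) = 6 ∧ 2 = 2
γ ↔ β = 1 ↔ 1 = 7
(γ ↔ β) → γ = 7 → 1 = 1
(¬β ∧ (α ∧ α)) ∧ ((γ ↔ β) → γ) = 2 ∧ 1 = 1
γ ∧ β = 1 ∧ 1 = 1
(γ ∧ β) ↔ β = 1 ↔ 1 = 7
β → β = 1 → 1 = 7
((γ ∧ β) ↔ β) → (β → β) = 7 → 7 = 7
((¬β ∧ (α ∧ α)) ∧ ((γ ↔ β) → γ)) ∧ (((γ ∧ β) ↔ β) → (β → β)) = 1 ∧ 7 = 1
γ ↔ γ = 1 ↔ 1 = 7
β ↔ (γ ↔ γ) = 1 ↔ 7 = 1
β ∧ γ = 1 ∧ 1 = 1
¬β = ¬1 = 6
γ ∧ ¬β = 1 ∧ 6 = 1
(β ∧ γ) → (γ ∧ ¬β) = 1 → 1 = 7
(β ↔ (γ ↔ γ)) → ((β ∧ γ) → (γ ∧ ¬β)) = 1 → 7 = 7
(((¬β ∧ (α ∧ α)) ∧ ((γ ↔ β) → γ)) ∧ (((γ ∧ β) ↔ β) → (β → β))) ∧ ((β ↔ (γ ↔ γ)) → ((β ∧ γ) → (γ ∧ ¬β))) = 1 ∧ 7 = 1
(¬(β ∧ α) → ((¬(γ → α) ↔ α) ∧ (α ∧ (β → α)))) ∧ ((((¬β ∧ (α ∧ α)) ∧ ((γ ↔ β) → γ)) ∧ (((γ ∧ β) ↔ β) → (β → β))) ∧ ((β ↔ (γ ↔ γ)) → ((β ∧ γ) → (γ ∧ ¬β)))) = 3 ∧ 1 = 1

1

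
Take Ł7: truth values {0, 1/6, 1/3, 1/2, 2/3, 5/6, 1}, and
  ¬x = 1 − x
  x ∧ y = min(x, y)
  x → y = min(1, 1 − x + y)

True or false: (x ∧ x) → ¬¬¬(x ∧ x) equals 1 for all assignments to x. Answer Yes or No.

No

Counterexample: take x = 2/3.
x ∧ x = 2/3 ∧ 2/3 = 2/3
¬(x ∧ x) = ¬2/3 = 1/3
¬¬(x ∧ x) = ¬1/3 = 2/3
¬¬¬(x ∧ x) = ¬2/3 = 1/3
(x ∧ x) → ¬¬¬(x ∧ x) = 2/3 → 1/3 = 2/3
This gives 2/3 ≠ 1.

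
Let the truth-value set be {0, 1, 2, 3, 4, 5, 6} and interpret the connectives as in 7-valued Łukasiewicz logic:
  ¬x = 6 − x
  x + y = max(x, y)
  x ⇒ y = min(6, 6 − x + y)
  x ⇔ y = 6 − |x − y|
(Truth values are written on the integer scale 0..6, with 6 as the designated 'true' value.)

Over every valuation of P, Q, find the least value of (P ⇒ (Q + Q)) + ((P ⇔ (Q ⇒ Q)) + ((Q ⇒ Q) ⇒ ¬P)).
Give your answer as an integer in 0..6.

Take P = 3, Q = 0:
Q + Q = 0 + 0 = 0
P ⇒ (Q + Q) = 3 ⇒ 0 = 3
Q ⇒ Q = 0 ⇒ 0 = 6
P ⇔ (Q ⇒ Q) = 3 ⇔ 6 = 3
Q ⇒ Q = 0 ⇒ 0 = 6
¬P = ¬3 = 3
(Q ⇒ Q) ⇒ ¬P = 6 ⇒ 3 = 3
(P ⇔ (Q ⇒ Q)) + ((Q ⇒ Q) ⇒ ¬P) = 3 + 3 = 3
(P ⇒ (Q + Q)) + ((P ⇔ (Q ⇒ Q)) + ((Q ⇒ Q) ⇒ ¬P)) = 3 + 3 = 3
No assignment yields a value below 3, so this is the minimum.

3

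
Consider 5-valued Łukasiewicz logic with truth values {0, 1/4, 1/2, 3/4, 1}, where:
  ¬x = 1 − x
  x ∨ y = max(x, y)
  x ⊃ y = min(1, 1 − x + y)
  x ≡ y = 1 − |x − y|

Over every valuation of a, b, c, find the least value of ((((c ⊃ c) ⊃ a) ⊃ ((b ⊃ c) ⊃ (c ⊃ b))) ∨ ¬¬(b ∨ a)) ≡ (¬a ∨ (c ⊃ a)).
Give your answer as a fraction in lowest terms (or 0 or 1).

1/2

Take a = 1/2, b = 1/2, c = 1:
c ⊃ c = 1 ⊃ 1 = 1
(c ⊃ c) ⊃ a = 1 ⊃ 1/2 = 1/2
b ⊃ c = 1/2 ⊃ 1 = 1
c ⊃ b = 1 ⊃ 1/2 = 1/2
(b ⊃ c) ⊃ (c ⊃ b) = 1 ⊃ 1/2 = 1/2
((c ⊃ c) ⊃ a) ⊃ ((b ⊃ c) ⊃ (c ⊃ b)) = 1/2 ⊃ 1/2 = 1
b ∨ a = 1/2 ∨ 1/2 = 1/2
¬(b ∨ a) = ¬1/2 = 1/2
¬¬(b ∨ a) = ¬1/2 = 1/2
(((c ⊃ c) ⊃ a) ⊃ ((b ⊃ c) ⊃ (c ⊃ b))) ∨ ¬¬(b ∨ a) = 1 ∨ 1/2 = 1
¬a = ¬1/2 = 1/2
c ⊃ a = 1 ⊃ 1/2 = 1/2
¬a ∨ (c ⊃ a) = 1/2 ∨ 1/2 = 1/2
((((c ⊃ c) ⊃ a) ⊃ ((b ⊃ c) ⊃ (c ⊃ b))) ∨ ¬¬(b ∨ a)) ≡ (¬a ∨ (c ⊃ a)) = 1 ≡ 1/2 = 1/2
No assignment yields a value below 1/2, so this is the minimum.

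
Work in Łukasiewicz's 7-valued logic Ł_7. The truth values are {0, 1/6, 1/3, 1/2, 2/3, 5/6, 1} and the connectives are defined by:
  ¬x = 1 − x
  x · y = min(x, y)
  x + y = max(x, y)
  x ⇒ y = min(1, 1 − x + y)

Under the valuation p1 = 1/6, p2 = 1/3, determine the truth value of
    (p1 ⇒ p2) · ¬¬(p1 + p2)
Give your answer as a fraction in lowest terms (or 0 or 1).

p1 ⇒ p2 = 1/6 ⇒ 1/3 = 1
p1 + p2 = 1/6 + 1/3 = 1/3
¬(p1 + p2) = ¬1/3 = 2/3
¬¬(p1 + p2) = ¬2/3 = 1/3
(p1 ⇒ p2) · ¬¬(p1 + p2) = 1 · 1/3 = 1/3

1/3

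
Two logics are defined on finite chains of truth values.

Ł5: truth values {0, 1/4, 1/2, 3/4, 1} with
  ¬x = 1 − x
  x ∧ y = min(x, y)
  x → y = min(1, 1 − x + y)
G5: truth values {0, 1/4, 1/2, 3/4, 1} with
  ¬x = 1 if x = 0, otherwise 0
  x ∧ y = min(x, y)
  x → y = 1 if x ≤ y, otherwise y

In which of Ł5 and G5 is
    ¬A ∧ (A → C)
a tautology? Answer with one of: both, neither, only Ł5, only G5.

neither

In Ł5: at A = 1/4, C = 0 the value is 3/4 — not a tautology.
In G5: at A = 1/4, C = 0 the value is 0 — not a tautology.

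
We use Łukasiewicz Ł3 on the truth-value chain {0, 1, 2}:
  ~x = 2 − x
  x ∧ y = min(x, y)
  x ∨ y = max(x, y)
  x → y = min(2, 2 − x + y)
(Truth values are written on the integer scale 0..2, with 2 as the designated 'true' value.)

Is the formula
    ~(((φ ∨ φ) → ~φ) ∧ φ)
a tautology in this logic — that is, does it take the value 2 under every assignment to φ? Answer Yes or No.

Counterexample: take φ = 1.
φ ∨ φ = 1 ∨ 1 = 1
~φ = ~1 = 1
(φ ∨ φ) → ~φ = 1 → 1 = 2
((φ ∨ φ) → ~φ) ∧ φ = 2 ∧ 1 = 1
~(((φ ∨ φ) → ~φ) ∧ φ) = ~1 = 1
This gives 1 ≠ 2.

No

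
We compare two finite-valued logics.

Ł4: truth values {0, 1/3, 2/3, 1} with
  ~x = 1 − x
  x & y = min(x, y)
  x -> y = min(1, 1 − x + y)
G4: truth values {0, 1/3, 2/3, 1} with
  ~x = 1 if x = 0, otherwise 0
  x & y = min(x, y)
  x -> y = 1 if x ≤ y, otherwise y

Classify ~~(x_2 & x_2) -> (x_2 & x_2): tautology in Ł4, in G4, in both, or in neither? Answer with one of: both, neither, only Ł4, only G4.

In Ł4: every assignment gives 1 — tautology.
In G4: at x_2 = 1/3 the value is 1/3 — not a tautology.

only Ł4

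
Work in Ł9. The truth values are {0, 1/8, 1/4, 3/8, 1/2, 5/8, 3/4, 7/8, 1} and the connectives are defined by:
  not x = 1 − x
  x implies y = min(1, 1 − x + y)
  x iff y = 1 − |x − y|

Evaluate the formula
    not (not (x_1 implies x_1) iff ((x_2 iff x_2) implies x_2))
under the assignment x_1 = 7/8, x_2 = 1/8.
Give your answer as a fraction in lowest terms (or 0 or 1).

x_1 implies x_1 = 7/8 implies 7/8 = 1
not (x_1 implies x_1) = not 1 = 0
x_2 iff x_2 = 1/8 iff 1/8 = 1
(x_2 iff x_2) implies x_2 = 1 implies 1/8 = 1/8
not (x_1 implies x_1) iff ((x_2 iff x_2) implies x_2) = 0 iff 1/8 = 7/8
not (not (x_1 implies x_1) iff ((x_2 iff x_2) implies x_2)) = not 7/8 = 1/8

1/8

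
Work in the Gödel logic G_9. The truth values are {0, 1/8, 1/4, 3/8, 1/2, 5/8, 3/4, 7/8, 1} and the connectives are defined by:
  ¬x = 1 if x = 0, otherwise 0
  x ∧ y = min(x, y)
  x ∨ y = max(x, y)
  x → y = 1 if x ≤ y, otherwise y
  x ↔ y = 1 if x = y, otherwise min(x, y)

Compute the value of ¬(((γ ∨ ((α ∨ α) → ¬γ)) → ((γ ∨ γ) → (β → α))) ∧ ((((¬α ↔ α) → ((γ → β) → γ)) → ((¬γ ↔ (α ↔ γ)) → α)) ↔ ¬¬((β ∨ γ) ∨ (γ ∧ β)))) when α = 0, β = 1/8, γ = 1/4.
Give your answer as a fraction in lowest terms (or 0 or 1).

α ∨ α = 0 ∨ 0 = 0
¬γ = ¬1/4 = 0
(α ∨ α) → ¬γ = 0 → 0 = 1
γ ∨ ((α ∨ α) → ¬γ) = 1/4 ∨ 1 = 1
γ ∨ γ = 1/4 ∨ 1/4 = 1/4
β → α = 1/8 → 0 = 0
(γ ∨ γ) → (β → α) = 1/4 → 0 = 0
(γ ∨ ((α ∨ α) → ¬γ)) → ((γ ∨ γ) → (β → α)) = 1 → 0 = 0
¬α = ¬0 = 1
¬α ↔ α = 1 ↔ 0 = 0
γ → β = 1/4 → 1/8 = 1/8
(γ → β) → γ = 1/8 → 1/4 = 1
(¬α ↔ α) → ((γ → β) → γ) = 0 → 1 = 1
¬γ = ¬1/4 = 0
α ↔ γ = 0 ↔ 1/4 = 0
¬γ ↔ (α ↔ γ) = 0 ↔ 0 = 1
(¬γ ↔ (α ↔ γ)) → α = 1 → 0 = 0
((¬α ↔ α) → ((γ → β) → γ)) → ((¬γ ↔ (α ↔ γ)) → α) = 1 → 0 = 0
β ∨ γ = 1/8 ∨ 1/4 = 1/4
γ ∧ β = 1/4 ∧ 1/8 = 1/8
(β ∨ γ) ∨ (γ ∧ β) = 1/4 ∨ 1/8 = 1/4
¬((β ∨ γ) ∨ (γ ∧ β)) = ¬1/4 = 0
¬¬((β ∨ γ) ∨ (γ ∧ β)) = ¬0 = 1
(((¬α ↔ α) → ((γ → β) → γ)) → ((¬γ ↔ (α ↔ γ)) → α)) ↔ ¬¬((β ∨ γ) ∨ (γ ∧ β)) = 0 ↔ 1 = 0
((γ ∨ ((α ∨ α) → ¬γ)) → ((γ ∨ γ) → (β → α))) ∧ ((((¬α ↔ α) → ((γ → β) → γ)) → ((¬γ ↔ (α ↔ γ)) → α)) ↔ ¬¬((β ∨ γ) ∨ (γ ∧ β))) = 0 ∧ 0 = 0
¬(((γ ∨ ((α ∨ α) → ¬γ)) → ((γ ∨ γ) → (β → α))) ∧ ((((¬α ↔ α) → ((γ → β) → γ)) → ((¬γ ↔ (α ↔ γ)) → α)) ↔ ¬¬((β ∨ γ) ∨ (γ ∧ β)))) = ¬0 = 1

1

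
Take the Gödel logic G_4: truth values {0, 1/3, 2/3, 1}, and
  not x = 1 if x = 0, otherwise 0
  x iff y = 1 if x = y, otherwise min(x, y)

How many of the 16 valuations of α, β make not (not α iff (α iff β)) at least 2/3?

12

α = 0, β = 0 ↦ 0  <
α = 0, β = 1/3 ↦ 1  ≥
α = 0, β = 2/3 ↦ 1  ≥
α = 0, β = 1 ↦ 1  ≥
α = 1/3, β = 0 ↦ 0  <
α = 1/3, β = 1/3 ↦ 1  ≥
α = 1/3, β = 2/3 ↦ 1  ≥
α = 1/3, β = 1 ↦ 1  ≥
α = 2/3, β = 0 ↦ 0  <
α = 2/3, β = 1/3 ↦ 1  ≥
α = 2/3, β = 2/3 ↦ 1  ≥
α = 2/3, β = 1 ↦ 1  ≥
α = 1, β = 0 ↦ 0  <
α = 1, β = 1/3 ↦ 1  ≥
α = 1, β = 2/3 ↦ 1  ≥
α = 1, β = 1 ↦ 1  ≥
So 12 of the 16 assignments meet the threshold.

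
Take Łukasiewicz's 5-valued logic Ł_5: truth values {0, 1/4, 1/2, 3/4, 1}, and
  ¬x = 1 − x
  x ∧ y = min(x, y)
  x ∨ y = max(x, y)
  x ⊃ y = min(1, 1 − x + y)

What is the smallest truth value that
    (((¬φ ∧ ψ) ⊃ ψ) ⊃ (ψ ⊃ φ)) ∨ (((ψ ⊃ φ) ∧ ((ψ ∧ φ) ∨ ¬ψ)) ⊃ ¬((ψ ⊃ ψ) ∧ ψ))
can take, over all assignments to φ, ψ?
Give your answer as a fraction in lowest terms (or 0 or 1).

Take φ = 1/2, ψ = 1:
¬φ = ¬1/2 = 1/2
¬φ ∧ ψ = 1/2 ∧ 1 = 1/2
(¬φ ∧ ψ) ⊃ ψ = 1/2 ⊃ 1 = 1
ψ ⊃ φ = 1 ⊃ 1/2 = 1/2
((¬φ ∧ ψ) ⊃ ψ) ⊃ (ψ ⊃ φ) = 1 ⊃ 1/2 = 1/2
ψ ⊃ φ = 1 ⊃ 1/2 = 1/2
ψ ∧ φ = 1 ∧ 1/2 = 1/2
¬ψ = ¬1 = 0
(ψ ∧ φ) ∨ ¬ψ = 1/2 ∨ 0 = 1/2
(ψ ⊃ φ) ∧ ((ψ ∧ φ) ∨ ¬ψ) = 1/2 ∧ 1/2 = 1/2
ψ ⊃ ψ = 1 ⊃ 1 = 1
(ψ ⊃ ψ) ∧ ψ = 1 ∧ 1 = 1
¬((ψ ⊃ ψ) ∧ ψ) = ¬1 = 0
((ψ ⊃ φ) ∧ ((ψ ∧ φ) ∨ ¬ψ)) ⊃ ¬((ψ ⊃ ψ) ∧ ψ) = 1/2 ⊃ 0 = 1/2
(((¬φ ∧ ψ) ⊃ ψ) ⊃ (ψ ⊃ φ)) ∨ (((ψ ⊃ φ) ∧ ((ψ ∧ φ) ∨ ¬ψ)) ⊃ ¬((ψ ⊃ ψ) ∧ ψ)) = 1/2 ∨ 1/2 = 1/2
No assignment yields a value below 1/2, so this is the minimum.

1/2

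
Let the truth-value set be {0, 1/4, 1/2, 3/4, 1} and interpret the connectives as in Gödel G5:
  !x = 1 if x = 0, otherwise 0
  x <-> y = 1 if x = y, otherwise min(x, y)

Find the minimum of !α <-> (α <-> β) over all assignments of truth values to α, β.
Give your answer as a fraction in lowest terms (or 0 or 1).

Take α = 0, β = 1/4:
!α = !0 = 1
α <-> β = 0 <-> 1/4 = 0
!α <-> (α <-> β) = 1 <-> 0 = 0
No assignment yields a value below 0, so this is the minimum.

0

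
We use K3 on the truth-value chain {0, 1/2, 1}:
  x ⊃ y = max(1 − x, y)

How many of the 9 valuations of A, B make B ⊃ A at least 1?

5

A = 0, B = 0 ↦ 1  ≥
A = 0, B = 1/2 ↦ 1/2  <
A = 0, B = 1 ↦ 0  <
A = 1/2, B = 0 ↦ 1  ≥
A = 1/2, B = 1/2 ↦ 1/2  <
A = 1/2, B = 1 ↦ 1/2  <
A = 1, B = 0 ↦ 1  ≥
A = 1, B = 1/2 ↦ 1  ≥
A = 1, B = 1 ↦ 1  ≥
So 5 of the 9 assignments meet the threshold.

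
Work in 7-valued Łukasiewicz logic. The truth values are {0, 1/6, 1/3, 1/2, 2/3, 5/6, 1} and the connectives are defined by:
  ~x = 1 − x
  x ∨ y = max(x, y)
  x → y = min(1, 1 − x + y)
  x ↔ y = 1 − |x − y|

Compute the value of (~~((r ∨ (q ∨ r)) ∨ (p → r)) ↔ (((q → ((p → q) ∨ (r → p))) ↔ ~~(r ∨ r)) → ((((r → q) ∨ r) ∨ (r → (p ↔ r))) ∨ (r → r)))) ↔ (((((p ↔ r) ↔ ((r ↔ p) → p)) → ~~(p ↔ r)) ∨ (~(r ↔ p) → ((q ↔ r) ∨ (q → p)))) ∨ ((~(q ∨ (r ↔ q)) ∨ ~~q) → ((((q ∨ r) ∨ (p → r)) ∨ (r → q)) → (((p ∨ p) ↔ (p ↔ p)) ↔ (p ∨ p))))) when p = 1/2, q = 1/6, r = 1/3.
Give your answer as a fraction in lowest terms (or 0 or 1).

q ∨ r = 1/6 ∨ 1/3 = 1/3
r ∨ (q ∨ r) = 1/3 ∨ 1/3 = 1/3
p → r = 1/2 → 1/3 = 5/6
(r ∨ (q ∨ r)) ∨ (p → r) = 1/3 ∨ 5/6 = 5/6
~((r ∨ (q ∨ r)) ∨ (p → r)) = ~5/6 = 1/6
~~((r ∨ (q ∨ r)) ∨ (p → r)) = ~1/6 = 5/6
p → q = 1/2 → 1/6 = 2/3
r → p = 1/3 → 1/2 = 1
(p → q) ∨ (r → p) = 2/3 ∨ 1 = 1
q → ((p → q) ∨ (r → p)) = 1/6 → 1 = 1
r ∨ r = 1/3 ∨ 1/3 = 1/3
~(r ∨ r) = ~1/3 = 2/3
~~(r ∨ r) = ~2/3 = 1/3
(q → ((p → q) ∨ (r → p))) ↔ ~~(r ∨ r) = 1 ↔ 1/3 = 1/3
r → q = 1/3 → 1/6 = 5/6
(r → q) ∨ r = 5/6 ∨ 1/3 = 5/6
p ↔ r = 1/2 ↔ 1/3 = 5/6
r → (p ↔ r) = 1/3 → 5/6 = 1
((r → q) ∨ r) ∨ (r → (p ↔ r)) = 5/6 ∨ 1 = 1
r → r = 1/3 → 1/3 = 1
(((r → q) ∨ r) ∨ (r → (p ↔ r))) ∨ (r → r) = 1 ∨ 1 = 1
((q → ((p → q) ∨ (r → p))) ↔ ~~(r ∨ r)) → ((((r → q) ∨ r) ∨ (r → (p ↔ r))) ∨ (r → r)) = 1/3 → 1 = 1
~~((r ∨ (q ∨ r)) ∨ (p → r)) ↔ (((q → ((p → q) ∨ (r → p))) ↔ ~~(r ∨ r)) → ((((r → q) ∨ r) ∨ (r → (p ↔ r))) ∨ (r → r))) = 5/6 ↔ 1 = 5/6
p ↔ r = 1/2 ↔ 1/3 = 5/6
r ↔ p = 1/3 ↔ 1/2 = 5/6
(r ↔ p) → p = 5/6 → 1/2 = 2/3
(p ↔ r) ↔ ((r ↔ p) → p) = 5/6 ↔ 2/3 = 5/6
p ↔ r = 1/2 ↔ 1/3 = 5/6
~(p ↔ r) = ~5/6 = 1/6
~~(p ↔ r) = ~1/6 = 5/6
((p ↔ r) ↔ ((r ↔ p) → p)) → ~~(p ↔ r) = 5/6 → 5/6 = 1
r ↔ p = 1/3 ↔ 1/2 = 5/6
~(r ↔ p) = ~5/6 = 1/6
q ↔ r = 1/6 ↔ 1/3 = 5/6
q → p = 1/6 → 1/2 = 1
(q ↔ r) ∨ (q → p) = 5/6 ∨ 1 = 1
~(r ↔ p) → ((q ↔ r) ∨ (q → p)) = 1/6 → 1 = 1
(((p ↔ r) ↔ ((r ↔ p) → p)) → ~~(p ↔ r)) ∨ (~(r ↔ p) → ((q ↔ r) ∨ (q → p))) = 1 ∨ 1 = 1
r ↔ q = 1/3 ↔ 1/6 = 5/6
q ∨ (r ↔ q) = 1/6 ∨ 5/6 = 5/6
~(q ∨ (r ↔ q)) = ~5/6 = 1/6
~q = ~1/6 = 5/6
~~q = ~5/6 = 1/6
~(q ∨ (r ↔ q)) ∨ ~~q = 1/6 ∨ 1/6 = 1/6
q ∨ r = 1/6 ∨ 1/3 = 1/3
p → r = 1/2 → 1/3 = 5/6
(q ∨ r) ∨ (p → r) = 1/3 ∨ 5/6 = 5/6
r → q = 1/3 → 1/6 = 5/6
((q ∨ r) ∨ (p → r)) ∨ (r → q) = 5/6 ∨ 5/6 = 5/6
p ∨ p = 1/2 ∨ 1/2 = 1/2
p ↔ p = 1/2 ↔ 1/2 = 1
(p ∨ p) ↔ (p ↔ p) = 1/2 ↔ 1 = 1/2
p ∨ p = 1/2 ∨ 1/2 = 1/2
((p ∨ p) ↔ (p ↔ p)) ↔ (p ∨ p) = 1/2 ↔ 1/2 = 1
(((q ∨ r) ∨ (p → r)) ∨ (r → q)) → (((p ∨ p) ↔ (p ↔ p)) ↔ (p ∨ p)) = 5/6 → 1 = 1
(~(q ∨ (r ↔ q)) ∨ ~~q) → ((((q ∨ r) ∨ (p → r)) ∨ (r → q)) → (((p ∨ p) ↔ (p ↔ p)) ↔ (p ∨ p))) = 1/6 → 1 = 1
((((p ↔ r) ↔ ((r ↔ p) → p)) → ~~(p ↔ r)) ∨ (~(r ↔ p) → ((q ↔ r) ∨ (q → p)))) ∨ ((~(q ∨ (r ↔ q)) ∨ ~~q) → ((((q ∨ r) ∨ (p → r)) ∨ (r → q)) → (((p ∨ p) ↔ (p ↔ p)) ↔ (p ∨ p)))) = 1 ∨ 1 = 1
(~~((r ∨ (q ∨ r)) ∨ (p → r)) ↔ (((q → ((p → q) ∨ (r → p))) ↔ ~~(r ∨ r)) → ((((r → q) ∨ r) ∨ (r → (p ↔ r))) ∨ (r → r)))) ↔ (((((p ↔ r) ↔ ((r ↔ p) → p)) → ~~(p ↔ r)) ∨ (~(r ↔ p) → ((q ↔ r) ∨ (q → p)))) ∨ ((~(q ∨ (r ↔ q)) ∨ ~~q) → ((((q ∨ r) ∨ (p → r)) ∨ (r → q)) → (((p ∨ p) ↔ (p ↔ p)) ↔ (p ∨ p))))) = 5/6 ↔ 1 = 5/6

5/6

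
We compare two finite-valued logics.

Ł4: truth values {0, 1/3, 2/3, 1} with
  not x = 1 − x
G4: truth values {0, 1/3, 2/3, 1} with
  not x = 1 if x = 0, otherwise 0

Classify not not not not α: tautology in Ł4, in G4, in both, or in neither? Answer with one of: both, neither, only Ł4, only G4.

neither

In Ł4: at α = 0 the value is 0 — not a tautology.
In G4: at α = 0 the value is 0 — not a tautology.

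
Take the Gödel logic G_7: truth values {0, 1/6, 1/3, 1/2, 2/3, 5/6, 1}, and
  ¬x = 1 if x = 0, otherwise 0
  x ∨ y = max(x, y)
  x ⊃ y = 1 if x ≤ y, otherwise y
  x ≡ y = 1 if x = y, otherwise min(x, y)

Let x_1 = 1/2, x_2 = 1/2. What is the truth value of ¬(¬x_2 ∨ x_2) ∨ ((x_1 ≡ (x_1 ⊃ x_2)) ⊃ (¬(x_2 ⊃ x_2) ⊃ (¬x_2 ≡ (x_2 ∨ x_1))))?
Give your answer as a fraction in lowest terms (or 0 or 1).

¬x_2 = ¬1/2 = 0
¬x_2 ∨ x_2 = 0 ∨ 1/2 = 1/2
¬(¬x_2 ∨ x_2) = ¬1/2 = 0
x_1 ⊃ x_2 = 1/2 ⊃ 1/2 = 1
x_1 ≡ (x_1 ⊃ x_2) = 1/2 ≡ 1 = 1/2
x_2 ⊃ x_2 = 1/2 ⊃ 1/2 = 1
¬(x_2 ⊃ x_2) = ¬1 = 0
¬x_2 = ¬1/2 = 0
x_2 ∨ x_1 = 1/2 ∨ 1/2 = 1/2
¬x_2 ≡ (x_2 ∨ x_1) = 0 ≡ 1/2 = 0
¬(x_2 ⊃ x_2) ⊃ (¬x_2 ≡ (x_2 ∨ x_1)) = 0 ⊃ 0 = 1
(x_1 ≡ (x_1 ⊃ x_2)) ⊃ (¬(x_2 ⊃ x_2) ⊃ (¬x_2 ≡ (x_2 ∨ x_1))) = 1/2 ⊃ 1 = 1
¬(¬x_2 ∨ x_2) ∨ ((x_1 ≡ (x_1 ⊃ x_2)) ⊃ (¬(x_2 ⊃ x_2) ⊃ (¬x_2 ≡ (x_2 ∨ x_1)))) = 0 ∨ 1 = 1

1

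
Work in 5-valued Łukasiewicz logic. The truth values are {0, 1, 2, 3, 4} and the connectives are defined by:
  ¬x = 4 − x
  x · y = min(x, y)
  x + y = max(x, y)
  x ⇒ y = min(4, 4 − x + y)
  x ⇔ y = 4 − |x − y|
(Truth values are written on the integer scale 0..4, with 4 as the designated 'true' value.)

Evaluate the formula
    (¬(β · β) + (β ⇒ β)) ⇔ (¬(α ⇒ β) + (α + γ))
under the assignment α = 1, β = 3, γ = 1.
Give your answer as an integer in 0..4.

β · β = 3 · 3 = 3
¬(β · β) = ¬3 = 1
β ⇒ β = 3 ⇒ 3 = 4
¬(β · β) + (β ⇒ β) = 1 + 4 = 4
α ⇒ β = 1 ⇒ 3 = 4
¬(α ⇒ β) = ¬4 = 0
α + γ = 1 + 1 = 1
¬(α ⇒ β) + (α + γ) = 0 + 1 = 1
(¬(β · β) + (β ⇒ β)) ⇔ (¬(α ⇒ β) + (α + γ)) = 4 ⇔ 1 = 1

1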